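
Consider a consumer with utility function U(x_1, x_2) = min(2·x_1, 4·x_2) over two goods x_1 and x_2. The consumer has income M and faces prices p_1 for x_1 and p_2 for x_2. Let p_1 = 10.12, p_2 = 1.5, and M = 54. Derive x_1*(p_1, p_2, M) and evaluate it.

Demand: x_1*(p_1,p_2,M) = 4·M/(4·p_1 + 2·p_2), x_2* = 2·M/(4·p_1 + 2·p_2).
Here 4·10.12 + 2·1.5 = 43.48, giving x_1* = 4.9678.

x_1* = 4.9678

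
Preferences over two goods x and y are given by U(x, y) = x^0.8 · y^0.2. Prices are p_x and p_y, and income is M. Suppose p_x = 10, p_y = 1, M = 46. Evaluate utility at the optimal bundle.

Tangency: MRS = 4·y/x = p_x/p_y.
So 0.8·p_y·y = 0.2·p_x·x; combined with the budget, a share 0.8 of income goes to x.
Demand: x*(p_x,p_y,M) = 0.8·M/p_x and y* = 0.2·M/p_y.
At p_x=10, p_y=1, M=46: x* = 0.8·46/10 = 3.68, y* = 9.2.
Utility at the optimum: U(3.68, 9.2) = 4.4201.

V = 4.4201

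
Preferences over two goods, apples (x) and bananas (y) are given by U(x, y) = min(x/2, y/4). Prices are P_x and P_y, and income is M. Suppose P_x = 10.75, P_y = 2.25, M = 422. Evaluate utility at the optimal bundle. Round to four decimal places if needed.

V = 13.8361

Leontief preferences: the optimum is at the kink where x/2 = y/4, i.e. y = 2·x.
Budget: P_x·x + P_y·2·x = M, so (2·P_x + 4·P_y)·x = 2·M.
Demand: x*(P_x,P_y,M) = 2·M/(2·P_x + 4·P_y), y* = 4·M/(2·P_x + 4·P_y).
Here 2·10.75 + 4·2.25 = 30.5, giving x* = 27.6721 and y* = 55.3443.
Utility at the optimum: U(27.6721, 55.3443) = 13.8361.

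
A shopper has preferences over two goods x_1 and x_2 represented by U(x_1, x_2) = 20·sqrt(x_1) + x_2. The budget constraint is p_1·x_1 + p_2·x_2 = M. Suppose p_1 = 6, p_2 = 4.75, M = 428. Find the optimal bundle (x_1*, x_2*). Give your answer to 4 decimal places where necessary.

Utility is quasi-linear in x_2; the FOC for x_1 is 10/√x_1 = p_1/p_2.
Thus x_1* = (10·p_2/p_1)² — independent of M — with the rest of income spent on x_2.
Plugging in: x_1* = (10·4.75/6)² = 62.6736, x_2* = 10.9386.

x_1* = 62.6736, x_2* = 10.9386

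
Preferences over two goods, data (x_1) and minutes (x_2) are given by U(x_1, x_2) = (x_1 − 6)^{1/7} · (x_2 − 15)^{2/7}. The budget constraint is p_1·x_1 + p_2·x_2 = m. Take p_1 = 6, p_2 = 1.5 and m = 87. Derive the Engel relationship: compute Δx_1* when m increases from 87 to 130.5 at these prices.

Let x_1' = x_1−6, x_2' = x_2−15. MRS = (1/2)·x_2'/x_1' = p_1/p_2.
After buying the subsistence bundle (6, 15), a share 1/3 of the remaining income goes to x_1: x_1* = 6 + 1/3·(m − 6p_1 − 15p_2)/p_1.
Discretionary income = 87 − 6·6 − 15·1.5 = 28.5; x_1* = 6 + 1/3·28.5/6 = 7.5833.
At m' = 130.5: x_1* = 10. Change: 10 − 7.5833 = 2.4167.

Δx_1* = 2.4167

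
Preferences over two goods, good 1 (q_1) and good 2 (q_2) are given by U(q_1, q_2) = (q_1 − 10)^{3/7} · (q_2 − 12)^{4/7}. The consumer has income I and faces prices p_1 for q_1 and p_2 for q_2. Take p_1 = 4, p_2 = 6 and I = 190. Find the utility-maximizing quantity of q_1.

Let q_1' = q_1−10, q_2' = q_2−12. MRS = (3/4)·q_2'/q_1' = p_1/p_2.
Substituting into the budget: q_1* = 10 + 3/7·(I − 10·p_1 − 12·p_2)/p_1, and q_2* = 12 + 4/7·(…)/p_2.
Discretionary income = 190 − 10·4 − 12·6 = 78; q_1* = 10 + 3/7·78/4 = 18.3571.

q_1* = 18.3571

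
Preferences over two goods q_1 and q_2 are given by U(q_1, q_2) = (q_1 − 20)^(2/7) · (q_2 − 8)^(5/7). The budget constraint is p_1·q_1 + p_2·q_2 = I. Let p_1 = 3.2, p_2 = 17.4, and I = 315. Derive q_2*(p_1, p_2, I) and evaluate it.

q_2* = 12.5895

Let q_1' = q_1−20, q_2' = q_2−8. MRS = (2/5)·q_2'/q_1' = p_1/p_2.
Substituting into the budget: q_1* = 20 + 2/7·(I − 20·p_1 − 8·p_2)/p_1, and q_2* = 8 + 5/7·(…)/p_2.
Discretionary income = 315 − 20·3.2 − 8·17.4 = 111.8; q_2* = 8 + 5/7·111.8/17.4 = 12.5895.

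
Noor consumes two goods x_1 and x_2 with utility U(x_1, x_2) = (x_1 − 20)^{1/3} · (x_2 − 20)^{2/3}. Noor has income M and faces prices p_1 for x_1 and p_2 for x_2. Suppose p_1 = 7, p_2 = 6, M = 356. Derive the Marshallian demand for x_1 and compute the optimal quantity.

x_1* = 24.5714

MRS = (1/2)·(x_2−20)/(x_1−20). Tangency with p_1/p_2 gives x_2−20 = 2·(p_1/p_2)·(x_1−20).
After buying the subsistence bundle (20, 20), a share 1/3 of the remaining income goes to x_1: x_1* = 20 + 1/3·(M − 20p_1 − 20p_2)/p_1.
Discretionary income = 356 − 20·7 − 20·6 = 96; x_1* = 20 + 1/3·96/7 = 24.5714.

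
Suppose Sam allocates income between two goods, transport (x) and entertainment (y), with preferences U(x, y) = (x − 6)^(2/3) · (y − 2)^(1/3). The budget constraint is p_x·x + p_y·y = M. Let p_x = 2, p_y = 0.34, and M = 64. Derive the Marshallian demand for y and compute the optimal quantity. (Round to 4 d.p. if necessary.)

y* = 52.3137

Let x' = x−6, y' = y−2. MRS = 2·y'/x' = p_x/p_y.
After buying the subsistence bundle (6, 2), a share 2/3 of the remaining income goes to x: x* = 6 + 2/3·(M − 6p_x − 2p_y)/p_x.
Discretionary income = 64 − 6·2 − 2·0.34 = 51.32; y* = 2 + 1/3·51.32/0.34 = 52.3137.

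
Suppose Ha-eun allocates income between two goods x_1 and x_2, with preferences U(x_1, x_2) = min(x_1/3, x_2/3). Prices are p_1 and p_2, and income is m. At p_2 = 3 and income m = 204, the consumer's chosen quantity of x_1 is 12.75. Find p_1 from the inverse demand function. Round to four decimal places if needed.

Leontief preferences: the optimum is at the kink where x_1/3 = x_2/3, i.e. x_2 = x_1.
Budget: p_1·x_1 + p_2·x_1 = m, so (3·p_1 + 3·p_2)·x_1 = 3·m.
Demand: x_1*(p_1,p_2,m) = 3·m/(3·p_1 + 3·p_2), x_2* = 3·m/(3·p_1 + 3·p_2).
Set x_1* = 12.75 in the demand function and solve for p_1: p_1 = 13.

p_1 = 13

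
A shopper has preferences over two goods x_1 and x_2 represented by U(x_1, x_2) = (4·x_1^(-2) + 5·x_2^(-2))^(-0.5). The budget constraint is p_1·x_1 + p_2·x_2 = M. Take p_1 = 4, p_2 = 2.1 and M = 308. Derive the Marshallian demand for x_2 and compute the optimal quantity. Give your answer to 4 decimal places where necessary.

MU_x_1 ∝ 4·x_1^(-3), MU_x_2 ∝ 5·x_2^(-3), so MRS = (4/5)·(x_2/x_1)^(3) = p_1/p_2.
Solve for the ratio: x_2/x_1 = [(5/4)·p_1/p_2]^(1/3).
With the ratio pinned down, the budget gives x_1* = M/(p_1 + p_2·(x_2/x_1)) and x_2* = (x_2/x_1)·x_1*.
Numerically x_2/x_1 = 1.335315, so x_1* = 308/(4 + 2.1·1.335315) = 45.2664 and x_2* = 1.335315·45.2664 = 60.4449.

x_2* = 60.4449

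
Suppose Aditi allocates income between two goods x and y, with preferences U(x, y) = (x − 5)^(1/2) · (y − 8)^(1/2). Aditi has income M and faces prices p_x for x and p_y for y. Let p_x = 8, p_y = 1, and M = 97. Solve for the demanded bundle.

Substituting into the budget: x* = 5 + 0.5·(M − 5·p_x − 8·p_y)/p_x, and y* = 8 + 0.5·(…)/p_y.
Discretionary income = 97 − 5·8 − 8·1 = 49; x* = 5 + 0.5·49/8 = 8.0625; y* = 8 + 0.5·49/1 = 32.5.

x* = 8.0625, y* = 32.5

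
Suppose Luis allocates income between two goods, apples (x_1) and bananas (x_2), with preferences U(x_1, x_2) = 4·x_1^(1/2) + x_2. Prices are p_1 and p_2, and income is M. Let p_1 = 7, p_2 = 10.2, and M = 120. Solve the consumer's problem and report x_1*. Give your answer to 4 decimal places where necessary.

x_1* = 8.4931

Utility is quasi-linear in x_2; the FOC for x_1 is 2/√x_1 = p_1/p_2.
Thus x_1* = (2·p_2/p_1)² — independent of M — with the rest of income spent on x_2.
Plugging in: x_1* = (2·10.2/7)² = 8.4931.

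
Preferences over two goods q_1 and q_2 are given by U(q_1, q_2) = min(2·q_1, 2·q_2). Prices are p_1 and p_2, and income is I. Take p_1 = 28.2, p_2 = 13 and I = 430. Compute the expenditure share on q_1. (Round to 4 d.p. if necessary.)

With perfect complements, no substitution: consume in ratio q_1:q_2 = 2:2.
Budget: p_1·q_1 + p_2·q_1 = I, so (2·p_1 + 2·p_2)·q_1 = 2·I.
Demand: q_1*(p_1,p_2,I) = 2·I/(2·p_1 + 2·p_2), q_2* = 2·I/(2·p_1 + 2·p_2).
Here 2·28.2 + 2·13 = 82.4, giving q_1* = 10.4369 and q_2* = 10.4369.
Expenditure on q_1: 28.2·10.4369 = 294.3204; share = 0.6845.

share on q_1 = 0.6845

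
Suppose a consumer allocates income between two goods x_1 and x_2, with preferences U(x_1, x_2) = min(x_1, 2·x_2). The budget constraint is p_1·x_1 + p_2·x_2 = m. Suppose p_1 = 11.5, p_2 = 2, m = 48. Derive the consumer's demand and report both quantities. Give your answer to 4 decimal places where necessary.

x_1* = 3.84, x_2* = 1.92

With perfect complements, no substitution: consume in ratio x_1:x_2 = 2:1.
Budget: p_1·x_1 + p_2·(1/2)·x_1 = m, so (2·p_1 + p_2)·x_1 = 2·m.
Demand: x_1*(p_1,p_2,m) = 2·m/(2·p_1 + p_2), x_2* = m/(2·p_1 + p_2).
Here 2·11.5 + 2 = 25, giving x_1* = 3.84 and x_2* = 1.92.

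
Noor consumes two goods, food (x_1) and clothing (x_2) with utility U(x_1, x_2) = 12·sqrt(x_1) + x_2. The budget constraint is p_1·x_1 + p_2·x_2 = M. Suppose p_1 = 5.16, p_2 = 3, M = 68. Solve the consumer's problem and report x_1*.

MU_x_1 = 6/√x_1, MU_x_2 = 1. Tangency: 6/√x_1 = p_1/p_2.
Thus x_1* = (6·p_2/p_1)² — independent of M — with the rest of income spent on x_2.
Plugging in: x_1* = (6·3/5.16)² = 12.1687.

x_1* = 12.1687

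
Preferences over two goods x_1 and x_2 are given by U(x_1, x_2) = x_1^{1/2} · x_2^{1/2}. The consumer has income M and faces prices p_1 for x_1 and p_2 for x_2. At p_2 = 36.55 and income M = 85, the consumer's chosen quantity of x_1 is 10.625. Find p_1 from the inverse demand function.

p_1 = 4

Tangency: MRS = x_2/x_1 = p_1/p_2.
Rearranging, p_2·x_2 = p_1·x_1. Substituting into the budget gives p_1·x_1·(1 + 1) = M.
Demand: x_1*(p_1,p_2,M) = 0.5·M/p_1 and x_2* = 0.5·M/p_2.
Set x_1* = 10.625 in the demand function and solve for p_1: p_1 = 4.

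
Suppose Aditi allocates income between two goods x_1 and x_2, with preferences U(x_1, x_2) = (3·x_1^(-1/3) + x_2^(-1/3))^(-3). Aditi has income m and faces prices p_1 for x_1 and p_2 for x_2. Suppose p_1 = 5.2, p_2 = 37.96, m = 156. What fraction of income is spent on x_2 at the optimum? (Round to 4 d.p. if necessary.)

From the CES first-order condition, 3·(x_2/x_1)^(4/3) = p_1/p_2.
Solve for the ratio: x_2/x_1 = [(1/3)·p_1/p_2]^(0.75).
Substitute x_2 = (x_2/x_1)·x_1 into the budget: x_1* = m/(p_1 + p_2·(x_2/x_1)).
Numerically x_2/x_1 = 0.09878, so x_1* = 156/(5.2 + 37.96·0.09878) = 17.4308 and x_2* = 0.09878·17.4308 = 1.7218.
Expenditure on x_2: 37.96·1.7218 = 65.3598; share = 0.419.

share on x_2 = 0.419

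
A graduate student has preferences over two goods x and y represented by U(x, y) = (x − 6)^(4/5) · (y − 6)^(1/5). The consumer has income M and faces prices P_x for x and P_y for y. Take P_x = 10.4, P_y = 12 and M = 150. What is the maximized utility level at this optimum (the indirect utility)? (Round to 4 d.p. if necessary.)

This is Cobb-Douglas in (x−6, y−6): tangency gives 0.8·P_y·(y−6) = 0.2·P_x·(x−6).
Substituting into the budget: x* = 6 + 0.8·(M − 6·P_x − 6·P_y)/P_x, and y* = 6 + 0.2·(…)/P_y.
Discretionary income = 150 − 6·10.4 − 6·12 = 15.6; x* = 6 + 0.8·15.6/10.4 = 7.2; y* = 6 + 0.2·15.6/12 = 6.26.
Utility at the optimum: U(7.2, 6.26) = 0.8838.

V = 0.8838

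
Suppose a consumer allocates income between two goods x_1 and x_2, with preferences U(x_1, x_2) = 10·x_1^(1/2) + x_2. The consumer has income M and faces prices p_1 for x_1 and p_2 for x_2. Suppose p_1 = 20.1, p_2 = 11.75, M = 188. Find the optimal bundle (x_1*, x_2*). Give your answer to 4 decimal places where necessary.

MU_x_1 = 5/√x_1, MU_x_2 = 1. Tangency: 5/√x_1 = p_1/p_2.
Solve: √x_1 = 5·p_2/p_1, so x_1*(p_1,p_2) = (5·p_2/p_1)², and x_2* = (M − p_1·x_1*)/p_2.
Plugging in: x_1* = (5·11.75/20.1)² = 8.5433, x_2* = 1.3856.

x_1* = 8.5433, x_2* = 1.3856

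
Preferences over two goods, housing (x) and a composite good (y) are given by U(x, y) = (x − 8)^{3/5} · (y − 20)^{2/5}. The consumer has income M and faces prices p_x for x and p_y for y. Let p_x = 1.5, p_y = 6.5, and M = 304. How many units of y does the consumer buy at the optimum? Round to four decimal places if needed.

This is Cobb-Douglas in (x−8, y−20): tangency gives 0.6·p_y·(y−20) = 0.4·p_x·(x−8).
After buying the subsistence bundle (8, 20), a share 0.6 of the remaining income goes to x: x* = 8 + 0.6·(M − 8p_x − 20p_y)/p_x.
Discretionary income = 304 − 8·1.5 − 20·6.5 = 162; y* = 20 + 0.4·162/6.5 = 29.9692.

y* = 29.9692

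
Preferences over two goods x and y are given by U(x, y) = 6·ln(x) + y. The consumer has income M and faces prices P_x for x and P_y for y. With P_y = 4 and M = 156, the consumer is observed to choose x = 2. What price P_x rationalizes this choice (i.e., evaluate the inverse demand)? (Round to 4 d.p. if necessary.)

P_x = 12

MU_x = 6/x, MU_y = 1. Tangency: 6/x = P_x/P_y.
So x*(P_x,P_y) = 6·P_y/P_x, independent of income; and y* = (M − 6·P_y)/P_y.
Set x* = 2 in the demand function and solve for P_x: P_x = 12.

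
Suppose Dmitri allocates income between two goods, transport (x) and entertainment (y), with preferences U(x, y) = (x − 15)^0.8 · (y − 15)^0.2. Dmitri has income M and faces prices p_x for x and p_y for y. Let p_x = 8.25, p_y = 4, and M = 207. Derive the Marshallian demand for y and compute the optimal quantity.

y* = 16.1625

Let x' = x−15, y' = y−15. MRS = 4·y'/x' = p_x/p_y.
After buying the subsistence bundle (15, 15), a share 0.8 of the remaining income goes to x: x* = 15 + 0.8·(M − 15p_x − 15p_y)/p_x.
Discretionary income = 207 − 15·8.25 − 15·4 = 23.25; y* = 15 + 0.2·23.25/4 = 16.1625.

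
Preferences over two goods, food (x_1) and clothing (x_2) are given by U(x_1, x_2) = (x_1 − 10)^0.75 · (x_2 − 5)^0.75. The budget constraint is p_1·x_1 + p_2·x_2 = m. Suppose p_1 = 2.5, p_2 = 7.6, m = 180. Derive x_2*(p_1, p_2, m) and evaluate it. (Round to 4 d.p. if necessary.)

Substituting into the budget: x_1* = 10 + 0.5·(m − 10·p_1 − 5·p_2)/p_1, and x_2* = 5 + 0.5·(…)/p_2.
Discretionary income = 180 − 10·2.5 − 5·7.6 = 117; x_2* = 5 + 0.5·117/7.6 = 12.6974.

x_2* = 12.6974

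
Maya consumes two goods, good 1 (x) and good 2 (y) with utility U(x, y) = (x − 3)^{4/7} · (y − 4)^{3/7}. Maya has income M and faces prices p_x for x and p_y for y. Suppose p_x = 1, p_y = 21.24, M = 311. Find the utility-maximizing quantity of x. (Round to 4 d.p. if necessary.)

MRS = (4/3)·(y−4)/(x−3). Tangency with p_x/p_y gives y−4 = (3/4)·(p_x/p_y)·(x−3).
Substituting into the budget: x* = 3 + 4/7·(M − 3·p_x − 4·p_y)/p_x, and y* = 4 + 3/7·(…)/p_y.
Discretionary income = 311 − 3·1 − 4·21.24 = 223.04; x* = 3 + 4/7·223.04/1 = 130.4514.

x* = 130.4514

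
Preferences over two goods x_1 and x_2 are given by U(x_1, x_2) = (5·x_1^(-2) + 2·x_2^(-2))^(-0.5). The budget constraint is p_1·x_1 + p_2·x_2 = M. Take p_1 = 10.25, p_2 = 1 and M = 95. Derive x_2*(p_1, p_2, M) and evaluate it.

Substitute x_2 = (x_2/x_1)·x_1 into the budget: x_1* = M/(p_1 + p_2·(x_2/x_1)).
Numerically x_2/x_1 = 1.600521, so x_1* = 95/(10.25 + 1·1.600521) = 8.0165 and x_2* = 1.600521·8.0165 = 12.8306.

x_2* = 12.8306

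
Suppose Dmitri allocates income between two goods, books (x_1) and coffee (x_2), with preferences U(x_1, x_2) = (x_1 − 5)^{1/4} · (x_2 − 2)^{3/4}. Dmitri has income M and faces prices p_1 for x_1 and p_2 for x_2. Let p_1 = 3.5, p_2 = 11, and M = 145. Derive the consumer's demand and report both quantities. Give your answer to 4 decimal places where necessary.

Substituting into the budget: x_1* = 5 + 0.25·(M − 5·p_1 − 2·p_2)/p_1, and x_2* = 2 + 0.75·(…)/p_2.
Discretionary income = 145 − 5·3.5 − 2·11 = 105.5; x_1* = 5 + 0.25·105.5/3.5 = 12.5357; x_2* = 2 + 0.75·105.5/11 = 9.1932.

x_1* = 12.5357, x_2* = 9.1932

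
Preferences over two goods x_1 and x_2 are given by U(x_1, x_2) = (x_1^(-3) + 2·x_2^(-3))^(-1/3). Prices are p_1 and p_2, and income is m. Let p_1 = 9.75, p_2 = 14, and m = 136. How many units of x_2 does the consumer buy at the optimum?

From the CES first-order condition, (1/2)·(x_2/x_1)^(4) = p_1/p_2.
Solve for the ratio: x_2/x_1 = [2·p_1/p_2]^(0.25).
Substitute x_2 = (x_2/x_1)·x_1 into the budget: x_1* = m/(p_1 + p_2·(x_2/x_1)).
Numerically x_2/x_1 = 1.086367, so x_1* = 136/(9.75 + 14·1.086367) = 5.4489 and x_2* = 1.086367·5.4489 = 5.9195.

x_2* = 5.9195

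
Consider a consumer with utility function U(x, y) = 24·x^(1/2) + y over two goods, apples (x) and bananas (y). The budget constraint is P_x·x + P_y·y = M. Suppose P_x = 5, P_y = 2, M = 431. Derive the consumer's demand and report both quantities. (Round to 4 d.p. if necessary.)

Set MRS = P_x/P_y: 12·x^(−1/2) = P_x/P_y.
Solve: √x = 12·P_y/P_x, so x*(P_x,P_y) = (12·P_y/P_x)², and y* = (M − P_x·x*)/P_y.
Plugging in: x* = (12·2/5)² = 23.04, y* = 157.9.

x* = 23.04, y* = 157.9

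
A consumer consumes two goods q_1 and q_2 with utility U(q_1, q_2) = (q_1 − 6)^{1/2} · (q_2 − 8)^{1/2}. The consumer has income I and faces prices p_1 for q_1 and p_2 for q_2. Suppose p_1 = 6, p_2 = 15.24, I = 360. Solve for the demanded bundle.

q_1* = 22.84, q_2* = 14.6299

Substituting into the budget: q_1* = 6 + 0.5·(I − 6·p_1 − 8·p_2)/p_1, and q_2* = 8 + 0.5·(…)/p_2.
Discretionary income = 360 − 6·6 − 8·15.24 = 202.08; q_1* = 6 + 0.5·202.08/6 = 22.84; q_2* = 8 + 0.5·202.08/15.24 = 14.6299.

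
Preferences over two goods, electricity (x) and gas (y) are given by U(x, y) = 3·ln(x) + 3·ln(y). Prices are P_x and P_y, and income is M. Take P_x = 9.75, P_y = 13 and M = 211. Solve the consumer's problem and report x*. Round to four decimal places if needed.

x* = 10.8205

The MRS is y/x. Set MRS = P_x/P_y.
So 3·P_y·y = 3·P_x·x; combined with the budget, a share 0.5 of income goes to x.
Demand: x*(P_x,P_y,M) = 0.5·M/P_x and y* = 0.5·M/P_y.
At P_x=9.75, P_y=13, M=211: x* = 0.5·211/9.75 = 10.8205.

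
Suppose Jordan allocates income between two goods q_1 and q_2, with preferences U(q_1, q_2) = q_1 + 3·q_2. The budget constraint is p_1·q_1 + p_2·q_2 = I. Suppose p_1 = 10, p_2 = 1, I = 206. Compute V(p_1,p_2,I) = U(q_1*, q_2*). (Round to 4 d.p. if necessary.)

V = 618

Linear utility — the consumer picks whichever good has higher MU/price: 1/10 = 0.1 vs 3/1 = 3.
q_2 gives more utility per dollar, so spend all income on q_2: q_2* = I/p_2, q_1* = 0.
Numerically: q_1* = 0, q_2* = 206.
Utility at the optimum: U(0, 206) = 618.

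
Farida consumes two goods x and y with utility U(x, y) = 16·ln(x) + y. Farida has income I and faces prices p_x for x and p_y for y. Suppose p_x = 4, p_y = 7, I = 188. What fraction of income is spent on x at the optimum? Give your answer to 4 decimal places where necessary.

share on x = 0.5957

Set MRS = p_x/p_y: (16/x)/1 = p_x/p_y.
So x*(p_x,p_y) = 16·p_y/p_x, independent of income; and y* = (I − 16·p_y)/p_y.
At the given prices: x* = 16·7/4 = 28, and y* = 10.8571.
Expenditure on x: 4·28 = 112; share = 0.5957.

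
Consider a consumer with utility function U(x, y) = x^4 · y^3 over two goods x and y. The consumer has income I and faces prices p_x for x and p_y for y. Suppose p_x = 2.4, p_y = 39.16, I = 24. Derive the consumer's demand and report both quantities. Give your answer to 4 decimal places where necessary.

x* = 5.7143, y* = 0.2627

MU_x/MU_y = (4·y)/(3·x); tangency sets this equal to p_x/p_y.
Rearranging, p_y·y = (3/4)·p_x·x. Substituting into the budget gives p_x·x·(1 + (3/4)) = I.
Demand: x*(p_x,p_y,I) = 4/7·I/p_x and y* = 3/7·I/p_y.
At p_x=2.4, p_y=39.16, I=24: x* = 4/7·24/2.4 = 5.7143, y* = 0.2627.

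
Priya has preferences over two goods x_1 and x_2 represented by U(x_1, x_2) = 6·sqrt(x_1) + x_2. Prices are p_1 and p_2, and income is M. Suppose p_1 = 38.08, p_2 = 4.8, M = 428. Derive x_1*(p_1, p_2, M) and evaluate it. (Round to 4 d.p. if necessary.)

x_1* = 0.143

Solve: √x_1 = 3·p_2/p_1, so x_1*(p_1,p_2) = (3·p_2/p_1)², and x_2* = (M − p_1·x_1*)/p_2.
Plugging in: x_1* = (3·4.8/38.08)² = 0.143.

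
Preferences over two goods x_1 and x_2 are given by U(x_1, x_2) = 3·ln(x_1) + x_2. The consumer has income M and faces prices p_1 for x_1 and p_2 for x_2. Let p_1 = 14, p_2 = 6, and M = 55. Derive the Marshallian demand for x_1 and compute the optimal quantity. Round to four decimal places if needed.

x_1* = 1.2857

So x_1*(p_1,p_2) = 3·p_2/p_1, independent of income; and x_2* = (M − 3·p_2)/p_2.
At the given prices: x_1* = 3·6/14 = 1.2857.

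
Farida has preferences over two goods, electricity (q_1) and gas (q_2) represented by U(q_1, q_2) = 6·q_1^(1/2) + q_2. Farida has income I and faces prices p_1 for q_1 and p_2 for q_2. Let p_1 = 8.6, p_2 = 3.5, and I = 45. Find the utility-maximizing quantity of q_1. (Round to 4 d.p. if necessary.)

MU_q_1 = 3/√q_1, MU_q_2 = 1. Tangency: 3/√q_1 = p_1/p_2.
Solve: √q_1 = 3·p_2/p_1, so q_1*(p_1,p_2) = (3·p_2/p_1)², and q_2* = (I − p_1·q_1*)/p_2.
Plugging in: q_1* = (3·3.5/8.6)² = 1.4907.

q_1* = 1.4907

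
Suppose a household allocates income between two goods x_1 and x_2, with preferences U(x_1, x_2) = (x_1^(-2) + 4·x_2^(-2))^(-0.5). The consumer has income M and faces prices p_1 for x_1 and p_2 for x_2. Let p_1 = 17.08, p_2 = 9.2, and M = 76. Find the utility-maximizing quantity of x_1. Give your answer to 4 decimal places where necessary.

x_1* = 2.1696

MU_x_1 ∝ x_1^(-3), MU_x_2 ∝ 4·x_2^(-3), so MRS = (1/4)·(x_2/x_1)^(3) = p_1/p_2.
Solve for the ratio: x_2/x_1 = [4·p_1/p_2]^(1/3).
Substitute x_2 = (x_2/x_1)·x_1 into the budget: x_1* = M/(p_1 + p_2·(x_2/x_1)).
Numerically x_2/x_1 = 1.950982, so x_1* = 76/(17.08 + 9.2·1.950982) = 2.1696.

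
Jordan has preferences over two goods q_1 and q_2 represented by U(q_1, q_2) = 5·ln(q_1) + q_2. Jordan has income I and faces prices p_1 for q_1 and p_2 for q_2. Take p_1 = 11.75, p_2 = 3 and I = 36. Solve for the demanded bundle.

MU_q_1 = 5/q_1, MU_q_2 = 1. Tangency: 5/q_1 = p_1/p_2.
So q_1*(p_1,p_2) = 5·p_2/p_1, independent of income; and q_2* = (I − 5·p_2)/p_2.
At the given prices: q_1* = 5·3/11.75 = 1.2766, and q_2* = 7.

q_1* = 1.2766, q_2* = 7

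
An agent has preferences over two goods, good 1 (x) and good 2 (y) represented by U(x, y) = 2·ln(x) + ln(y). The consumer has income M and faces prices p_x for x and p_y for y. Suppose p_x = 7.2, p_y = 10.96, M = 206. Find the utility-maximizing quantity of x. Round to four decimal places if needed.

The MRS is 2·y/x. Set MRS = p_x/p_y.
So 2·p_y·y = p_x·x; combined with the budget, a share 2/3 of income goes to x.
Demand: x*(p_x,p_y,M) = 2/3·M/p_x and y* = 1/3·M/p_y.
At p_x=7.2, p_y=10.96, M=206: x* = 2/3·206/7.2 = 19.0741.

x* = 19.0741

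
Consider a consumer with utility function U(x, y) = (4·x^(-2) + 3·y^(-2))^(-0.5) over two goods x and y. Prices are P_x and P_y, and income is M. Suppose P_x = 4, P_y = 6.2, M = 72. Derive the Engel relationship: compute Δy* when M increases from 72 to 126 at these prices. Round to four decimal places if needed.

Δy* = 4.7808

MRS = MU_x/MU_y = (4/3)·(y/x)^(3). Set equal to P_x/P_y.
Solve for the ratio: y/x = [(3/4)·P_x/P_y]^(1/3).
Substitute y = (y/x)·x into the budget: x* = M/(P_x + P_y·(y/x)).
Numerically y/x = 0.785073, so x* = 72/(4 + 6.2·0.785073) = 8.1196 and y* = 0.785073·8.1196 = 6.3745.
At M' = 126: y* = 11.1553. Change: 11.1553 − 6.3745 = 4.7808.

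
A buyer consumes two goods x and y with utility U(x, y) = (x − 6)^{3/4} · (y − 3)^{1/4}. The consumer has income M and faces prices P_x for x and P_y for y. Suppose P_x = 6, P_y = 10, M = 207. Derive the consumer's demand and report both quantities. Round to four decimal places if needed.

MRS = 3·(y−3)/(x−6). Tangency with P_x/P_y gives y−3 = (1/3)·(P_x/P_y)·(x−6).
After buying the subsistence bundle (6, 3), a share 0.75 of the remaining income goes to x: x* = 6 + 0.75·(M − 6P_x − 3P_y)/P_x.
Discretionary income = 207 − 6·6 − 3·10 = 141; x* = 6 + 0.75·141/6 = 23.625; y* = 3 + 0.25·141/10 = 6.525.

x* = 23.625, y* = 6.525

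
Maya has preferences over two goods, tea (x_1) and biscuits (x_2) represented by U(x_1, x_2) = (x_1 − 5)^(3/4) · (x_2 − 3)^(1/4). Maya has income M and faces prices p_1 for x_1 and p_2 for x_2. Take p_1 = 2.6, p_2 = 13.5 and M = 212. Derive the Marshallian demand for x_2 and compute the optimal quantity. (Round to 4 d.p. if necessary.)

x_2* = 5.9352

Let x_1' = x_1−5, x_2' = x_2−3. MRS = 3·x_2'/x_1' = p_1/p_2.
Substituting into the budget: x_1* = 5 + 0.75·(M − 5·p_1 − 3·p_2)/p_1, and x_2* = 3 + 0.25·(…)/p_2.
Discretionary income = 212 − 5·2.6 − 3·13.5 = 158.5; x_2* = 3 + 0.25·158.5/13.5 = 5.9352.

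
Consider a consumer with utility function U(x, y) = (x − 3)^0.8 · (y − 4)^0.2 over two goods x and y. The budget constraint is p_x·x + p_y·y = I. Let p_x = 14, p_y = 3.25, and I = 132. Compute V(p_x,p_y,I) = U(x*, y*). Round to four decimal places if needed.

Substituting into the budget: x* = 3 + 0.8·(I − 3·p_x − 4·p_y)/p_x, and y* = 4 + 0.2·(…)/p_y.
Discretionary income = 132 − 3·14 − 4·3.25 = 77; x* = 3 + 0.8·77/14 = 7.4; y* = 4 + 0.2·77/3.25 = 8.7385.
Utility at the optimum: U(7.4, 8.7385) = 4.4657.

V = 4.4657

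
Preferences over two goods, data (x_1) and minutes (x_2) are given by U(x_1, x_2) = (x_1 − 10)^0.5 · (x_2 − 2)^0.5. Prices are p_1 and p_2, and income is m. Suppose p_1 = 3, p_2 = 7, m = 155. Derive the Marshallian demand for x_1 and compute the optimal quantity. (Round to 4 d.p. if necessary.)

Let x_1' = x_1−10, x_2' = x_2−2. MRS = x_2'/x_1' = p_1/p_2.
Substituting into the budget: x_1* = 10 + 0.5·(m − 10·p_1 − 2·p_2)/p_1, and x_2* = 2 + 0.5·(…)/p_2.
Discretionary income = 155 − 10·3 − 2·7 = 111; x_1* = 10 + 0.5·111/3 = 28.5.

x_1* = 28.5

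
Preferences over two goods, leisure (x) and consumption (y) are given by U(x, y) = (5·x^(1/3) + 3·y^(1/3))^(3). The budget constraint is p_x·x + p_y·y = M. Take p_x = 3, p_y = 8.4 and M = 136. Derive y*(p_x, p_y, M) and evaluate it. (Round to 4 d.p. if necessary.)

MRS = MU_x/MU_y = (5/3)·(y/x)^(2/3). Set equal to p_x/p_y.
Hence y/x = ((3/5)·p_x/p_y)^(1/(2/3)), i.e. raised to the 1.5 power.
With the ratio pinned down, the budget gives x* = M/(p_x + p_y·(y/x)) and y* = (y/x)·x*.
Numerically y/x = 0.099195, so x* = 136/(3 + 8.4·0.099195) = 35.4791 and y* = 0.099195·35.4791 = 3.5194.

y* = 3.5194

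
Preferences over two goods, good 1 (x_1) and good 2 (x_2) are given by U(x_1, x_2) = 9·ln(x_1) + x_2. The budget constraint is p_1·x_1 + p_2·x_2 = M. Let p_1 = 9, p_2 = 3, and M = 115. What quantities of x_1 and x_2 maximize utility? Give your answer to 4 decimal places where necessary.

Set MRS = p_1/p_2: (9/x_1)/1 = p_1/p_2.
So x_1*(p_1,p_2) = 9·p_2/p_1, independent of income; and x_2* = (M − 9·p_2)/p_2.
At the given prices: x_1* = 9·3/9 = 3, and x_2* = 29.3333.

x_1* = 3, x_2* = 29.3333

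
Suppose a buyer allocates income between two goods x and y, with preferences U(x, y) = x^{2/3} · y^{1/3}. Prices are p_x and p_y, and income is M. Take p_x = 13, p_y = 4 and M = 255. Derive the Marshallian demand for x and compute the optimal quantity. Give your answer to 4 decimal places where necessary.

Tangency: MRS = 2·y/x = p_x/p_y.
So 2/3·p_y·y = 1/3·p_x·x; combined with the budget, a share 2/3 of income goes to x.
Demand: x*(p_x,p_y,M) = 2/3·M/p_x and y* = 1/3·M/p_y.
At p_x=13, p_y=4, M=255: x* = 2/3·255/13 = 13.0769.

x* = 13.0769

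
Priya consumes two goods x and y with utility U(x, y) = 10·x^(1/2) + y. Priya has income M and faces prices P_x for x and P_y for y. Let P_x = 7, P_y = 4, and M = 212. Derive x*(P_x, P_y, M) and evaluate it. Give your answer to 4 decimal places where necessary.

x* = 8.1633

Set MRS = P_x/P_y: 5·x^(−1/2) = P_x/P_y.
Solve: √x = 5·P_y/P_x, so x*(P_x,P_y) = (5·P_y/P_x)², and y* = (M − P_x·x*)/P_y.
Plugging in: x* = (5·4/7)² = 8.1633.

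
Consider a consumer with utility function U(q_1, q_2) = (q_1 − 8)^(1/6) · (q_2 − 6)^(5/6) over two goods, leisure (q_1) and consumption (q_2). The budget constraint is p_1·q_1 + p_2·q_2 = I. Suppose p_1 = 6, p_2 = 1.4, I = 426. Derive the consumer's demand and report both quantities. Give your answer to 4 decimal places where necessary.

q_1* = 18.2667, q_2* = 226

MRS = (1/5)·(q_2−6)/(q_1−8). Tangency with p_1/p_2 gives q_2−6 = 5·(p_1/p_2)·(q_1−8).
After buying the subsistence bundle (8, 6), a share 1/6 of the remaining income goes to q_1: q_1* = 8 + 1/6·(I − 8p_1 − 6p_2)/p_1.
Discretionary income = 426 − 8·6 − 6·1.4 = 369.6; q_1* = 8 + 1/6·369.6/6 = 18.2667; q_2* = 6 + 5/6·369.6/1.4 = 226.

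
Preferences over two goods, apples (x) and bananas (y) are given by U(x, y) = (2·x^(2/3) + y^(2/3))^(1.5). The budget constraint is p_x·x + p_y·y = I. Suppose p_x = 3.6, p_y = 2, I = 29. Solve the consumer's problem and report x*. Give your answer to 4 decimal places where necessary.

x* = 5.7335

MRS = MU_x/MU_y = 2·(y/x)^(1/3). Set equal to p_x/p_y.
Hence y/x = ((1/2)·p_x/p_y)^(1/(1/3)), i.e. raised to the 3 power.
Substitute y = (y/x)·x into the budget: x* = I/(p_x + p_y·(y/x)).
Numerically y/x = 0.729, so x* = 29/(3.6 + 2·0.729) = 5.7335.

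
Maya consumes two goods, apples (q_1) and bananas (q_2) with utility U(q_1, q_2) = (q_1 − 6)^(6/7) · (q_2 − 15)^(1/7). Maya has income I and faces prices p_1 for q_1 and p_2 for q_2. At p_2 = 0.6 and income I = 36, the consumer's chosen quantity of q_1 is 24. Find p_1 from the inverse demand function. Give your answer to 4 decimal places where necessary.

Let q_1' = q_1−6, q_2' = q_2−15. MRS = 6·q_2'/q_1' = p_1/p_2.
After buying the subsistence bundle (6, 15), a share 6/7 of the remaining income goes to q_1: q_1* = 6 + 6/7·(I − 6p_1 − 15p_2)/p_1.
Set q_1* = 24 in the demand function and solve for p_1: p_1 = 1.

p_1 = 1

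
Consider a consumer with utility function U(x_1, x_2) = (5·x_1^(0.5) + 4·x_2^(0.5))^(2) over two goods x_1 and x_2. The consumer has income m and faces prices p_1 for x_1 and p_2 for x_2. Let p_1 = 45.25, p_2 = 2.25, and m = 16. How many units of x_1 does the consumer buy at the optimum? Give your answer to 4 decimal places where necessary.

Numerically x_2/x_1 = 258.852346, so x_1* = 16/(45.25 + 2.25·258.852346) = 0.0255.

x_1* = 0.0255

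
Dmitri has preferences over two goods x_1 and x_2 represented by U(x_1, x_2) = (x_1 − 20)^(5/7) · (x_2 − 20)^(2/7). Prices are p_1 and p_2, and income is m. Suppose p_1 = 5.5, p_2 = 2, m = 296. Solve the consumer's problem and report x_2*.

x_2* = 40.8571

Substituting into the budget: x_1* = 20 + 5/7·(m − 20·p_1 − 20·p_2)/p_1, and x_2* = 20 + 2/7·(…)/p_2.
Discretionary income = 296 − 20·5.5 − 20·2 = 146; x_2* = 20 + 2/7·146/2 = 40.8571.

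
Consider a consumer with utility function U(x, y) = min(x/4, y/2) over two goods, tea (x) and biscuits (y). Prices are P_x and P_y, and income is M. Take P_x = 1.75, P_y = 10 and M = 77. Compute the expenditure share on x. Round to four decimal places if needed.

With perfect complements, no substitution: consume in ratio x:y = 4:2.
Budget: P_x·x + P_y·(1/2)·x = M, so (4·P_x + 2·P_y)·x = 4·M.
Demand: x*(P_x,P_y,M) = 4·M/(4·P_x + 2·P_y), y* = 2·M/(4·P_x + 2·P_y).
Here 4·1.75 + 2·10 = 27, giving x* = 11.4074 and y* = 5.7037.
Expenditure on x: 1.75·11.4074 = 19.963; share = 0.2593.

share on x = 0.2593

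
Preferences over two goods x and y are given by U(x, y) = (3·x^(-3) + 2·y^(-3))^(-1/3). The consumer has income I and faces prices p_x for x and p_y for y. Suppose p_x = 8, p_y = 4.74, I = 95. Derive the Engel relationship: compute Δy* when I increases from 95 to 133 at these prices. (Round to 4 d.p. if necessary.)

Δy* = 3.0382

MU_x ∝ 3·x^(-4), MU_y ∝ 2·y^(-4), so MRS = (3/2)·(y/x)^(4) = p_x/p_y.
Hence y/x = ((2/3)·p_x/p_y)^(1/(4)), i.e. raised to the 0.25 power.
With the ratio pinned down, the budget gives x* = I/(p_x + p_y·(y/x)) and y* = (y/x)·x*.
Numerically y/x = 1.029924, so x* = 95/(8 + 4.74·1.029924) = 7.3747 and y* = 1.029924·7.3747 = 7.5954.
At I' = 133: y* = 10.6336. Change: 10.6336 − 7.5954 = 3.0382.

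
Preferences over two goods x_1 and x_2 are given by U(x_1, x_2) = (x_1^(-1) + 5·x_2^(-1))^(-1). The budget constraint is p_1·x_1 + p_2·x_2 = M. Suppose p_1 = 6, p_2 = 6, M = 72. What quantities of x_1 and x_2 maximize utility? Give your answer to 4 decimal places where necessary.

x_1* = 3.7082, x_2* = 8.2918

Numerically x_2/x_1 = 2.236068, so x_1* = 72/(6 + 6·2.236068) = 3.7082 and x_2* = 2.236068·3.7082 = 8.2918.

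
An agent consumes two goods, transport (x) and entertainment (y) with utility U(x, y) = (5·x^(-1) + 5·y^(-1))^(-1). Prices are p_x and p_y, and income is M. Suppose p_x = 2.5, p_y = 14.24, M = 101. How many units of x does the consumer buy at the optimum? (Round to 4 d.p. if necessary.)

x* = 11.9293

Substitute y = (y/x)·x into the budget: x* = M/(p_x + p_y·(y/x)).
Numerically y/x = 0.419001, so x* = 101/(2.5 + 14.24·0.419001) = 11.9293.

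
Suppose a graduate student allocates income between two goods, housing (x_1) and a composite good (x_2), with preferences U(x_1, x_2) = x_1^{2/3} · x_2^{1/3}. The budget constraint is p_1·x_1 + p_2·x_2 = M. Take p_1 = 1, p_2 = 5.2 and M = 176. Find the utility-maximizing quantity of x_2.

x_2* = 11.2821

MU_x_1/MU_x_2 = (2/3·x_2)/(1/3·x_1); tangency sets this equal to p_1/p_2.
Rearranging, p_2·x_2 = (1/2)·p_1·x_1. Substituting into the budget gives p_1·x_1·(1 + (1/2)) = M.
Demand: x_1*(p_1,p_2,M) = 2/3·M/p_1 and x_2* = 1/3·M/p_2.
At p_1=1, p_2=5.2, M=176: x_2* = 1/3·176/5.2 = 11.2821.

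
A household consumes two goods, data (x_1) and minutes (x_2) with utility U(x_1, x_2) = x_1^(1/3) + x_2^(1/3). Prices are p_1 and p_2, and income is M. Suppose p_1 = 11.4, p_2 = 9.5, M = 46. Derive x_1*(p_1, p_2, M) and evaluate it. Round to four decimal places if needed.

MU_x_1 ∝ x_1^(-2/3), MU_x_2 ∝ x_2^(-2/3), so MRS = (x_2/x_1)^(2/3) = p_1/p_2.
Hence x_2/x_1 = (p_1/p_2)^(1/(2/3)), i.e. raised to the 1.5 power.
With the ratio pinned down, the budget gives x_1* = M/(p_1 + p_2·(x_2/x_1)) and x_2* = (x_2/x_1)·x_1*.
Numerically x_2/x_1 = 1.314534, so x_1* = 46/(11.4 + 9.5·1.314534) = 1.9256.

x_1* = 1.9256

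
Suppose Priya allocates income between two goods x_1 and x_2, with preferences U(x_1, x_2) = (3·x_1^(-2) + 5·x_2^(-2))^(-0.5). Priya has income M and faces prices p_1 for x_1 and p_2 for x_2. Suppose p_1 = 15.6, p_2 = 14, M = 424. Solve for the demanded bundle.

x_1* = 12.9235, x_2* = 15.8853

Numerically x_2/x_1 = 1.229179, so x_1* = 424/(15.6 + 14·1.229179) = 12.9235 and x_2* = 1.229179·12.9235 = 15.8853.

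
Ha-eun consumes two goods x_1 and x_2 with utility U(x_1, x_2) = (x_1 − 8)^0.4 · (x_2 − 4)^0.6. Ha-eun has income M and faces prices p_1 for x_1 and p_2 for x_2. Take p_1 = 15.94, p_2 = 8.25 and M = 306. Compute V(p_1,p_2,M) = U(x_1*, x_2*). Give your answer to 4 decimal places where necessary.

MRS = (2/3)·(x_2−4)/(x_1−8). Tangency with p_1/p_2 gives x_2−4 = (3/2)·(p_1/p_2)·(x_1−8).
After buying the subsistence bundle (8, 4), a share 0.4 of the remaining income goes to x_1: x_1* = 8 + 0.4·(M − 8p_1 − 4p_2)/p_1.
Discretionary income = 306 − 8·15.94 − 4·8.25 = 145.48; x_1* = 8 + 0.4·145.48/15.94 = 11.6507; x_2* = 4 + 0.6·145.48/8.25 = 14.5804.
Utility at the optimum: U(11.6507, 14.5804) = 6.9127.

V = 6.9127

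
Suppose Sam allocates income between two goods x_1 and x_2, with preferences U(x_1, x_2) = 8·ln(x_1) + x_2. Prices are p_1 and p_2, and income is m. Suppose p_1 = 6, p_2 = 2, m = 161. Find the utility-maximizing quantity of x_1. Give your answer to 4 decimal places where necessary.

Set MRS = p_1/p_2: (8/x_1)/1 = p_1/p_2.
So x_1*(p_1,p_2) = 8·p_2/p_1, independent of income; and x_2* = (m − 8·p_2)/p_2.
At the given prices: x_1* = 8·2/6 = 2.6667.

x_1* = 2.6667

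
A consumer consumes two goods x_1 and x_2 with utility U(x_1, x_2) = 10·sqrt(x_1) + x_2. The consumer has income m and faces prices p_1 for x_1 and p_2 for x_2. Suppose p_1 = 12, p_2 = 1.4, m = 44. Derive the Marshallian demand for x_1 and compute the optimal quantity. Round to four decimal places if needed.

x_1* = 0.3403

Plugging in: x_1* = (5·1.4/12)² = 0.3403.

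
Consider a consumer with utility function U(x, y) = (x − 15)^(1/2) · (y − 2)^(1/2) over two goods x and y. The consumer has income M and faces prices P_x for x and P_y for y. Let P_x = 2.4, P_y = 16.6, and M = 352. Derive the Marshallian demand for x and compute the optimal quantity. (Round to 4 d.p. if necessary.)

x* = 73.9167

This is Cobb-Douglas in (x−15, y−2): tangency gives 0.5·P_y·(y−2) = 0.5·P_x·(x−15).
After buying the subsistence bundle (15, 2), a share 0.5 of the remaining income goes to x: x* = 15 + 0.5·(M − 15P_x − 2P_y)/P_x.
Discretionary income = 352 − 15·2.4 − 2·16.6 = 282.8; x* = 15 + 0.5·282.8/2.4 = 73.9167.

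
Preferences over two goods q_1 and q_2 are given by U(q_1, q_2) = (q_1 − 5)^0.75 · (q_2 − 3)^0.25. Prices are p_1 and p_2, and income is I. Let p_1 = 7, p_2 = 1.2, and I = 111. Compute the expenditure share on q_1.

share on q_1 = 0.8045

This is Cobb-Douglas in (q_1−5, q_2−3): tangency gives 0.75·p_2·(q_2−3) = 0.25·p_1·(q_1−5).
After buying the subsistence bundle (5, 3), a share 0.75 of the remaining income goes to q_1: q_1* = 5 + 0.75·(I − 5p_1 − 3p_2)/p_1.
Discretionary income = 111 − 5·7 − 3·1.2 = 72.4; q_1* = 5 + 0.75·72.4/7 = 12.7571; q_2* = 3 + 0.25·72.4/1.2 = 18.0833.
Expenditure on q_1: 7·12.7571 = 89.3; share = 0.8045.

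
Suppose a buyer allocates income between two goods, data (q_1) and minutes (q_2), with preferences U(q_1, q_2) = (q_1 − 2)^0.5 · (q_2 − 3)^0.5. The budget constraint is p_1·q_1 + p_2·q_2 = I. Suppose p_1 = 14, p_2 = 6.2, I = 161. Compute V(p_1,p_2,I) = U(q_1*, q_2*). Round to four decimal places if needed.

After buying the subsistence bundle (2, 3), a share 0.5 of the remaining income goes to q_1: q_1* = 2 + 0.5·(I − 2p_1 − 3p_2)/p_1.
Discretionary income = 161 − 2·14 − 3·6.2 = 114.4; q_1* = 2 + 0.5·114.4/14 = 6.0857; q_2* = 3 + 0.5·114.4/6.2 = 12.2258.
Utility at the optimum: U(6.0857, 12.2258) = 6.1395.

V = 6.1395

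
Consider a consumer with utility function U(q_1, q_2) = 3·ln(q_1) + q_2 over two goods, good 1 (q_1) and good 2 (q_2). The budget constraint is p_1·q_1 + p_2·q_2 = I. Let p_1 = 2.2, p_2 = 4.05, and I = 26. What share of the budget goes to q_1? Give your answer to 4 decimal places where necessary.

share on q_1 = 0.4673

At the given prices: q_1* = 3·4.05/2.2 = 5.5227, and q_2* = 3.4198.
Expenditure on q_1: 2.2·5.5227 = 12.15; share = 0.4673.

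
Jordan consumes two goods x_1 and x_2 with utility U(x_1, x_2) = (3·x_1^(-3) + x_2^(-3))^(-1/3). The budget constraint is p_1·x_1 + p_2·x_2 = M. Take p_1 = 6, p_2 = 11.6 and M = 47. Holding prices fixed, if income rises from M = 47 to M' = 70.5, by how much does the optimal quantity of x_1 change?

MRS = MU_x_1/MU_x_2 = 3·(x_2/x_1)^(4). Set equal to p_1/p_2.
Hence x_2/x_1 = ((1/3)·p_1/p_2)^(1/(4)), i.e. raised to the 0.25 power.
Substitute x_2 = (x_2/x_1)·x_1 into the budget: x_1* = M/(p_1 + p_2·(x_2/x_1)).
Numerically x_2/x_1 = 0.644381, so x_1* = 47/(6 + 11.6·0.644381) = 3.488.
At M' = 70.5: x_1* = 5.232. Change: 5.232 − 3.488 = 1.744.

Δx_1* = 1.744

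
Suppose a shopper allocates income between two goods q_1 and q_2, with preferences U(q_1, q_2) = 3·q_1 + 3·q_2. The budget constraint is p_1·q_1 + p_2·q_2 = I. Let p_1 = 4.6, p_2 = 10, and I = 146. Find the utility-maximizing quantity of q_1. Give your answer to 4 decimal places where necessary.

q_1* = 31.7391

Perfect substitutes: compare marginal utility per dollar. 3/p_1 vs 3/p_2 → 0.6522 vs 0.3.
q_1 gives more utility per dollar, so spend all income on q_1: q_1* = I/p_1, q_2* = 0.
Numerically: q_1* = 31.7391, q_2* = 0.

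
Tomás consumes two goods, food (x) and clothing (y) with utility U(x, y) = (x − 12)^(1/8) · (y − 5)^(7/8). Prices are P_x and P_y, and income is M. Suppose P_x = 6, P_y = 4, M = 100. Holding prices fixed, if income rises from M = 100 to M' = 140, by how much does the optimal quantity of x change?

Δx* = 0.8333

Discretionary income = 100 − 12·6 − 5·4 = 8; x* = 12 + 0.125·8/6 = 12.1667.
At M' = 140: x* = 13. Change: 13 − 12.1667 = 0.8333.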